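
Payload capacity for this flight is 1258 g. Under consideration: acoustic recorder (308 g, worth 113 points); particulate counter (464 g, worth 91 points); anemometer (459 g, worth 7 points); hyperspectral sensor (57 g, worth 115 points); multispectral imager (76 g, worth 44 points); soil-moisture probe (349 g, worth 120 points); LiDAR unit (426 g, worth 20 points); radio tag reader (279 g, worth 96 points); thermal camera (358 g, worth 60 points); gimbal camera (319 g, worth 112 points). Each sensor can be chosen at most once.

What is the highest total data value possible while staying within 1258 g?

504

By data value per g: hyperspectral sensor 2.02, multispectral imager 0.58, acoustic recorder 0.37 lead.
Greedy by ratio would take acoustic recorder + hyperspectral sensor + multispectral imager + radio tag reader + gimbal camera: 1039 g used, total 480.
Dropping radio tag reader frees 279 g; slotting in soil-moisture probe (349 g) lifts the total to 504 at 1109 g.
Next best is acoustic recorder + hyperspectral sensor + multispectral imager + soil-moisture probe + radio tag reader at 488 (1069 g) — short by 16.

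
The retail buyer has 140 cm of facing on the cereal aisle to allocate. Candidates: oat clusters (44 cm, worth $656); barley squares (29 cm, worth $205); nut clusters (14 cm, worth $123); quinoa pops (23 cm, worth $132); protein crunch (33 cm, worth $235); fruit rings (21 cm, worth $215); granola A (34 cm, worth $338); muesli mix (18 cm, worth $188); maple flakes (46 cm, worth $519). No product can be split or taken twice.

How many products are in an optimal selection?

4

The maximum weekly sales within 140 cm is 1636.
oat clusters + nut clusters + granola A + maple flakes hits 1636 at 138 cm.
All optima have 4 products.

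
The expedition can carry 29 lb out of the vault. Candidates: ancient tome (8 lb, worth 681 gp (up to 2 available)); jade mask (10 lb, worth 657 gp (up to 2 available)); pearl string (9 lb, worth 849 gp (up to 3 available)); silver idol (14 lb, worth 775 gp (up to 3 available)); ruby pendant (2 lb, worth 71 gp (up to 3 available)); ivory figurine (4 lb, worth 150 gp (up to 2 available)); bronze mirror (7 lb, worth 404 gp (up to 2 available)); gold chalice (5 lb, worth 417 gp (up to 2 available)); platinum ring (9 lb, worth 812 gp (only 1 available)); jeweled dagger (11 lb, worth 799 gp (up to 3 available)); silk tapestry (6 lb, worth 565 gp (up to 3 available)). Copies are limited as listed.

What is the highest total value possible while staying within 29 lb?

Taking the top-ratio items first gives 3×pearl string + ruby pendant for 2618 (29 lb).
Dropping pearl string and ruby pendant frees 11 lb; slotting in gold chalice + silk tapestry (11 lb) lifts the total to 2680 at 29 lb.

2680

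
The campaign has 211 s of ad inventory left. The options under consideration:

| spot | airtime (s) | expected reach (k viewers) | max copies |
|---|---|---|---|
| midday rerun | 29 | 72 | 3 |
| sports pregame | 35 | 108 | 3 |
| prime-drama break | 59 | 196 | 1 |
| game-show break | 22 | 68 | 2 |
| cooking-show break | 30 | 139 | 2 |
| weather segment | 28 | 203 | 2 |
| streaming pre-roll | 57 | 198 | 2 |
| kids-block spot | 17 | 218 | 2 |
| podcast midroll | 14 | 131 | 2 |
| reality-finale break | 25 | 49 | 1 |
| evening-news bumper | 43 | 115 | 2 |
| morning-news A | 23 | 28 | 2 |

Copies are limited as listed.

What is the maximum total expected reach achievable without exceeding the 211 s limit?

Density check — kids-block spot 12.82, podcast midroll 9.36, weather segment 7.25, cooking-show break 4.63 are the best per s.
A density-first pass picks game-show break + 2×cooking-show break + 2×weather segment + 2×kids-block spot + 2×podcast midroll — 1450 at 200 s.
Replace game-show break with midday rerun: the trade gains 4 net, giving 1454 at 207 s.
The spare 4 s is too small for any remaining spot, and no exchange beats 1454.

1454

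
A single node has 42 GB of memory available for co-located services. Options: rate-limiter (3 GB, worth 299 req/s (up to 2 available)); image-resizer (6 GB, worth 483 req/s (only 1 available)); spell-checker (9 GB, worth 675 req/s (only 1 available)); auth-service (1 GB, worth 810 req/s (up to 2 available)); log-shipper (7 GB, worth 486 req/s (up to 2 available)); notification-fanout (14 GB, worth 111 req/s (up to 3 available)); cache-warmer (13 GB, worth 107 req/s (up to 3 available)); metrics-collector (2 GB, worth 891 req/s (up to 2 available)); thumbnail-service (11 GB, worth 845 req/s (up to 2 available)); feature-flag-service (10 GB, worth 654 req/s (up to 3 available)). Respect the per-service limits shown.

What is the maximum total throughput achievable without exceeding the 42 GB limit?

A density-first pass picks 2×rate-limiter + image-resizer + 2×auth-service + 2×metrics-collector + 2×thumbnail-service — 6173 at 40 GB.
Dropping rate-limiter and thumbnail-service frees 14 GB; slotting in spell-checker + log-shipper (16 GB) lifts the total to 6190 at 42 GB.

6190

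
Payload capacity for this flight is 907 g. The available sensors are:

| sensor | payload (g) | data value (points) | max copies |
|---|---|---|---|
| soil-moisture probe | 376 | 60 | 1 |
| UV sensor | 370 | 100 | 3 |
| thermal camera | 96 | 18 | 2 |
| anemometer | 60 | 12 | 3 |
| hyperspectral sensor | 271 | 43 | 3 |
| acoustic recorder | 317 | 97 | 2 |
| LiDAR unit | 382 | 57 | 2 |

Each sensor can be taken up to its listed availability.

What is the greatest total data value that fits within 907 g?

242

Greedy by ratio would take 3×anemometer + 2×acoustic recorder: 814 g used, total 230.
Replace 2×anemometer with 2×thermal camera: the trade gains 12 net, giving 242 at 886 g.
The spare 21 g is too small for any remaining sensor, and no exchange beats 242.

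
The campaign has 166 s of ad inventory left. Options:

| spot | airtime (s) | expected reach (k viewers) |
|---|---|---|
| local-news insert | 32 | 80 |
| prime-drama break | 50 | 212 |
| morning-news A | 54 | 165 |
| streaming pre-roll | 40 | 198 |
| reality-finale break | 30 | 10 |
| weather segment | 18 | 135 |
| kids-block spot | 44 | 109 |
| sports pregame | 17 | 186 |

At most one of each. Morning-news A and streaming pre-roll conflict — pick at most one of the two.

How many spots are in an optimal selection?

Optimal total is 811.
For example local-news insert + prime-drama break + streaming pre-roll + weather segment + sports pregame achieves it, using 157 s.
All optima have 5 spots.

5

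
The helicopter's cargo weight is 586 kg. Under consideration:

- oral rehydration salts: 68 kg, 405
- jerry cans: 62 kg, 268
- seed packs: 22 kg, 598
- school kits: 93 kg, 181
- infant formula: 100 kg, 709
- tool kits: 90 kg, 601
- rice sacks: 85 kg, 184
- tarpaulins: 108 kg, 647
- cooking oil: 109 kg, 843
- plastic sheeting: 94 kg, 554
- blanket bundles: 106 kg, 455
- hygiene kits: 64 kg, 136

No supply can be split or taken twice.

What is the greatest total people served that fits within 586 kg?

4220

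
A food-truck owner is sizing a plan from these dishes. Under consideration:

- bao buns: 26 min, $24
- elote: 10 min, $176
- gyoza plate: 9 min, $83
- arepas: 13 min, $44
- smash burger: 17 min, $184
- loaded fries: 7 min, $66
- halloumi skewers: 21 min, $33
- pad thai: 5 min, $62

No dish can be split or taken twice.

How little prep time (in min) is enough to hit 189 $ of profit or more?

15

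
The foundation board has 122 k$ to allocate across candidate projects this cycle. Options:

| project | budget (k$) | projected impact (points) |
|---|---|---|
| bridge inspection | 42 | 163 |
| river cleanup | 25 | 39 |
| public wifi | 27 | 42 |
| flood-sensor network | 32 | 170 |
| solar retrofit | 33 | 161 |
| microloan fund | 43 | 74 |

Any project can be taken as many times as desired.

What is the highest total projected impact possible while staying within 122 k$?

By projected impact per k$: flood-sensor network 5.31, solar retrofit 4.88, bridge inspection 3.88, microloan fund 1.72 lead.
The ratio ordering already packs tightly: river cleanup + 3×flood-sensor network, 121 k$, 549.
Nothing else within 122 k$ beats 549.

549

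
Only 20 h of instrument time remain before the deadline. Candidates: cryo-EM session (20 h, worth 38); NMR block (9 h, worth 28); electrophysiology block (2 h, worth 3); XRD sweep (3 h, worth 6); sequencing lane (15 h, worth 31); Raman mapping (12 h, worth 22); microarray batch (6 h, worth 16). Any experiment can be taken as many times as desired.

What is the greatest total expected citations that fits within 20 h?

59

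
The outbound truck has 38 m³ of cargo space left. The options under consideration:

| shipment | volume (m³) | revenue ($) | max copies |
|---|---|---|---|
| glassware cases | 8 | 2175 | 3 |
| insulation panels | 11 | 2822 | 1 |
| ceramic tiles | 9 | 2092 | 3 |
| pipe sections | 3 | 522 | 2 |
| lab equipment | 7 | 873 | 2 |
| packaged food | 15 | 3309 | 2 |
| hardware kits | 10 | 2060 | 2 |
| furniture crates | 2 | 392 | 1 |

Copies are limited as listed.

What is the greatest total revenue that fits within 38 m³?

9869

Greedy by ratio would take 3×glassware cases + insulation panels + furniture crates: 37 m³ used, total 9739.
Replace furniture crates with pipe sections: the trade gains 130 net, giving 9869 at 38 m³.
Nothing else within 38 m³ beats 9869.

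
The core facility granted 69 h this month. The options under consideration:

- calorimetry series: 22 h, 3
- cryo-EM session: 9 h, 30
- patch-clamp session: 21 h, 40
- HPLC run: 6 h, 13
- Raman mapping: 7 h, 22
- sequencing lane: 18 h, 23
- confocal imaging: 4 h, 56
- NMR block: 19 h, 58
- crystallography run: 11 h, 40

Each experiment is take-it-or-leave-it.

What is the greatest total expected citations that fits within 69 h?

229

A density-first pass picks cryo-EM session + HPLC run + Raman mapping + confocal imaging + NMR block + crystallography run — 219 at 56 h.
Dropping cryo-EM session frees 9 h; slotting in patch-clamp session (21 h) lifts the total to 229 at 68 h.
Nothing else within 69 h beats 229.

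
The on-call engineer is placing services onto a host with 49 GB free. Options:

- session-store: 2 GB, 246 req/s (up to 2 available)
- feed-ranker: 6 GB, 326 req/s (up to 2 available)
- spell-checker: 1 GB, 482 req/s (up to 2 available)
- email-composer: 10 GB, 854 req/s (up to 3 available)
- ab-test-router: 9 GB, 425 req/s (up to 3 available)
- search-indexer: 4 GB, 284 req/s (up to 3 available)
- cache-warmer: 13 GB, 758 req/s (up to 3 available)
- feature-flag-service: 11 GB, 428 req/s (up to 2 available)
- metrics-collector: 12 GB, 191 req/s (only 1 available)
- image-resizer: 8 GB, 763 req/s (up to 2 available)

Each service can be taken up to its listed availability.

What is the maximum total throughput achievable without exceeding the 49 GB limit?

5065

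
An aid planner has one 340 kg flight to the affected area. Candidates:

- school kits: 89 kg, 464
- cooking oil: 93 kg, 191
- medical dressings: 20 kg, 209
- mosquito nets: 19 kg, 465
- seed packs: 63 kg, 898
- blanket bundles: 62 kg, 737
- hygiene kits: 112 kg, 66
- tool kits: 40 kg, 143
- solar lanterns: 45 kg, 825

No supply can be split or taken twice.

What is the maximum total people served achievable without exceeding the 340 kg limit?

3741

Taking school kits + medical dressings + mosquito nets + seed packs + blanket bundles + tool kits + solar lanterns: 338 kg used, 3741 in people served.
That's the maximum — no swap from here does better than 3741.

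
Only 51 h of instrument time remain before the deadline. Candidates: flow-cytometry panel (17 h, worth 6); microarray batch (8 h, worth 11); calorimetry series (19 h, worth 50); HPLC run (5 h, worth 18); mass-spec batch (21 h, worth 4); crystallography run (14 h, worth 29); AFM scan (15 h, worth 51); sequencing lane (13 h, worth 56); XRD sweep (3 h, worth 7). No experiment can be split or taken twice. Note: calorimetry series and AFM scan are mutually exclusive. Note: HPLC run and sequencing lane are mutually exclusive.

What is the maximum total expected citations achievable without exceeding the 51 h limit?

147

Microarray batch + crystallography run + AFM scan + sequencing lane uses 50 of the 51 h and totals 147.
An exhaustive check of the 512 subsets confirms 147.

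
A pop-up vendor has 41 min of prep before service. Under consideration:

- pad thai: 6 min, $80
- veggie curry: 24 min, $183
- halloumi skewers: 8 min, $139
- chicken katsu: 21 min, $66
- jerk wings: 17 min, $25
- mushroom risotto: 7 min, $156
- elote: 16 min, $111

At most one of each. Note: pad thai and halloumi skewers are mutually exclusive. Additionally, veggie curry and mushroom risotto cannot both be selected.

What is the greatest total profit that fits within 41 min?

Taking halloumi skewers + mushroom risotto + elote: 31 min used, 406 in profit.

406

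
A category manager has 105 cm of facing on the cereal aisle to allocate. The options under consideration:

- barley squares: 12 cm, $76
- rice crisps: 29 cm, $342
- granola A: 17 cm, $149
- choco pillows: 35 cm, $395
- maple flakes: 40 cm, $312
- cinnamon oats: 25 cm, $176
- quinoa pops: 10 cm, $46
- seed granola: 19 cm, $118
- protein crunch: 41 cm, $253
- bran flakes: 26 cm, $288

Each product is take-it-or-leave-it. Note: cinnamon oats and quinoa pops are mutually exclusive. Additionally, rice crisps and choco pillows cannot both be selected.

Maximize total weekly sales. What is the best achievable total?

1008

By weekly sales per cm: rice crisps 11.79, choco pillows 11.29, bran flakes 11.08, granola A 8.76 lead.
Granola A + choco pillows + cinnamon oats + bran flakes uses 103 of the 105 cm and totals 1008.
No other feasible combination exceeds 1008.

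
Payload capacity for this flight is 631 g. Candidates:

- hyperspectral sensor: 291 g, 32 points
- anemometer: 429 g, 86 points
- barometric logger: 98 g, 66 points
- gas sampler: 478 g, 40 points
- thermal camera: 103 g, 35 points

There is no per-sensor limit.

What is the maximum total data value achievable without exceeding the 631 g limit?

396

Density check — barometric logger 0.67, thermal camera 0.34, anemometer 0.20 are the best per g.
Best packing: 6×barometric logger — 588 g, 396 total.
No other feasible combination exceeds 396.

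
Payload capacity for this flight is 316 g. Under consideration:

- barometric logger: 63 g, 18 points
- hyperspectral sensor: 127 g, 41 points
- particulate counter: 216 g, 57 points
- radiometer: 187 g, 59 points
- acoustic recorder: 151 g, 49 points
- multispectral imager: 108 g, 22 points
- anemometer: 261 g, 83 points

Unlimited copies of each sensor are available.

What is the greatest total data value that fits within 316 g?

100

A density-first pass picks 2×acoustic recorder — 98 at 302 g.
Replace 2×acoustic recorder with hyperspectral sensor + radiometer: the trade gains 2 net, giving 100 at 314 g.
That's the maximum — no swap from here does better than 100.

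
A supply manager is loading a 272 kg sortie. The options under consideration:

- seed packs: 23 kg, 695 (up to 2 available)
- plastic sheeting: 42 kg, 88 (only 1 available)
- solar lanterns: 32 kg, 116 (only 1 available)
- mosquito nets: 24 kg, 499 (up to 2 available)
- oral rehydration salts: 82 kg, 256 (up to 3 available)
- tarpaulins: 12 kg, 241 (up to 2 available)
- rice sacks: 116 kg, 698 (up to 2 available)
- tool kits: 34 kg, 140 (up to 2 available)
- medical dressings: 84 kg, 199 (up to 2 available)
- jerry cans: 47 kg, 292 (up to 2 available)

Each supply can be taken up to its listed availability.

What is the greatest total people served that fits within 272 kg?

3708

Greedy by ratio would take 2×seed packs + 2×mosquito nets + 2×tarpaulins + tool kits + 2×jerry cans: 246 kg used, total 3594.
Dropping 2×jerry cans frees 94 kg; slotting in rice sacks (116 kg) lifts the total to 3708 at 268 kg.
Every other selection either busts 272 kg or exceeds an availability limit or fails to beat 3708.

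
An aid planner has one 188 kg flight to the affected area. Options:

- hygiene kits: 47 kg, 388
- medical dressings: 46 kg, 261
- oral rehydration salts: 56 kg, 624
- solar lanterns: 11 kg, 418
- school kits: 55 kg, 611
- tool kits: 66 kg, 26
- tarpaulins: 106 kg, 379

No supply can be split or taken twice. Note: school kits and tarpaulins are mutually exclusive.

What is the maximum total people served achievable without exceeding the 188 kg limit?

Hygiene kits + oral rehydration salts + solar lanterns + school kits uses 169 of the 188 kg and totals 2041.
That's the maximum — no feasible swap from here does better than 2041.

2041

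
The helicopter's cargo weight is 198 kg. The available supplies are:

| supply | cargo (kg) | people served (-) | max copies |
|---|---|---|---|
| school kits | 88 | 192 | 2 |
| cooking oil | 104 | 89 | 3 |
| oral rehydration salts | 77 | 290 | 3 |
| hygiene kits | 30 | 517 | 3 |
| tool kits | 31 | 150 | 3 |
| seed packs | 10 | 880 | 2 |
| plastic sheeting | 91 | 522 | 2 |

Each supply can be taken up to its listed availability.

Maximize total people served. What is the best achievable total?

3611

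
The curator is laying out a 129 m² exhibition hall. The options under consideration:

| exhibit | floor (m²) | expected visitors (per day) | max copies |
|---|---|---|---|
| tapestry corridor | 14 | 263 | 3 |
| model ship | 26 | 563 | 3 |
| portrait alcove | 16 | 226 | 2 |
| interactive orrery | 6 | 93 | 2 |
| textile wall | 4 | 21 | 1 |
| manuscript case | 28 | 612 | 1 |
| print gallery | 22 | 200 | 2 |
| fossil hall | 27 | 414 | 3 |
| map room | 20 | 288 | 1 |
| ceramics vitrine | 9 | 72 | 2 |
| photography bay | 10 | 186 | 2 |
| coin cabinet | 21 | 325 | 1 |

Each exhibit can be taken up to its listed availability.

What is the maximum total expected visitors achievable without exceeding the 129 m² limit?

2673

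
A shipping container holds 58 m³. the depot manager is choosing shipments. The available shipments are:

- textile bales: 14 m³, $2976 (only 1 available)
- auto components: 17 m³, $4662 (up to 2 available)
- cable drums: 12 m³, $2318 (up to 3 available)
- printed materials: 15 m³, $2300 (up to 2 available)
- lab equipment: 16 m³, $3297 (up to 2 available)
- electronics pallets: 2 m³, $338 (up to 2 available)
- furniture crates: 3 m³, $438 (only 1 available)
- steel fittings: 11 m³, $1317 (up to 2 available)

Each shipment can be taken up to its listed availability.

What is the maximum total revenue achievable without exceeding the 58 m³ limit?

A density-first pass picks textile bales + 2×auto components + 2×electronics pallets + furniture crates — 13414 at 55 m³.
Dropping textile bales and 2×electronics pallets and furniture crates frees 21 m³; slotting in 2×cable drums (24 m³) lifts the total to 13960 at 58 m³.
Every other selection either busts 58 m³ or exceeds an availability limit or fails to beat 13960.

13960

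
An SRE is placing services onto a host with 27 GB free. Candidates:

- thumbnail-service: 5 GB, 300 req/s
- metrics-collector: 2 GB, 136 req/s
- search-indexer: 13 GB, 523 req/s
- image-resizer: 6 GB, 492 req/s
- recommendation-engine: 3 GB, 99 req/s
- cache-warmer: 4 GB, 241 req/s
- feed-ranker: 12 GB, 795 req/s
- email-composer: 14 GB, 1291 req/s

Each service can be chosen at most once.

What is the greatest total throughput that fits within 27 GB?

2219

Density check — email-composer 92.21, image-resizer 82.00, metrics-collector 68.00 are the best per GB.
Filling by ratio: metrics-collector + image-resizer + cache-warmer + email-composer for 2160, with 1 GB left unused.
The 4 GB tied up in cache-warmer is better spent on thumbnail-service — total rises to 2219 (27 GB).
Next best is metrics-collector + image-resizer + cache-warmer + email-composer at 2160 (26 GB) — short by 59.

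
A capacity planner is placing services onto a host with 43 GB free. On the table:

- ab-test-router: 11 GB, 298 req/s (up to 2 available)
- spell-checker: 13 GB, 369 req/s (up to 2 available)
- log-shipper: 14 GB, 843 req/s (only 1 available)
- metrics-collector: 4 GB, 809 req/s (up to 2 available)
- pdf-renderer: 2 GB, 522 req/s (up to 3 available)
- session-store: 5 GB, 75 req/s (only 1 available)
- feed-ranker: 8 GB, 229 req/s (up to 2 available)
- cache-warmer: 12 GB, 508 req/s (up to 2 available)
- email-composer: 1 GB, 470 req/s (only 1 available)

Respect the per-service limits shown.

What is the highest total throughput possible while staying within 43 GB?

5005

Density check — email-composer 470.00, pdf-renderer 261.00, metrics-collector 202.25, log-shipper 60.21 are the best per GB.
Log-shipper + 2×metrics-collector + 3×pdf-renderer + cache-warmer + email-composer uses 41 of the 43 GB and totals 5005.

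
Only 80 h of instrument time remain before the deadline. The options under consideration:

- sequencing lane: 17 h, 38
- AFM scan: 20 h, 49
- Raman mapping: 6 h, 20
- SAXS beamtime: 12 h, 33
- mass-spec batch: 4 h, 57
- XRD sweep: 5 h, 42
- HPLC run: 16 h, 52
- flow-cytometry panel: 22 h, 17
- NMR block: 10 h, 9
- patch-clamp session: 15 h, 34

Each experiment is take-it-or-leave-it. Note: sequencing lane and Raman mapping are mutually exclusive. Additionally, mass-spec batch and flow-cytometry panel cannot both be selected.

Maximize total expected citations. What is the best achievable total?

The ratio ordering already packs tightly: AFM scan + Raman mapping + SAXS beamtime + mass-spec batch + XRD sweep + HPLC run + patch-clamp session, 78 h, 287.

287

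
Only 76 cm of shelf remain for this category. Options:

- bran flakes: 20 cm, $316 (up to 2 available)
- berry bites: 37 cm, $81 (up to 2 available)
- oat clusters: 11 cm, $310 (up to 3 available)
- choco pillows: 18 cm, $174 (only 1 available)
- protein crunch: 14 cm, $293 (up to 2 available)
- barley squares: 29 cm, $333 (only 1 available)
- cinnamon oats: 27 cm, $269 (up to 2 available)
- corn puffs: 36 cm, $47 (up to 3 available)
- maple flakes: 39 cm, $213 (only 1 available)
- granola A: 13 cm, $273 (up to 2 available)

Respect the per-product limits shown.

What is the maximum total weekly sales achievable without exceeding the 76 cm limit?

Ranking by ratio (weekly sales/cm): oat clusters 28.18, granola A 21.00, protein crunch 20.93, bran flakes 15.80.
Greedy by ratio would take 3×oat clusters + protein crunch + 2×granola A: 73 cm used, total 1769.
Dropping granola A frees 13 cm; slotting in protein crunch (14 cm) lifts the total to 1789 at 74 cm.
Every other selection either busts 76 cm or exceeds an availability limit or fails to beat 1789.

1789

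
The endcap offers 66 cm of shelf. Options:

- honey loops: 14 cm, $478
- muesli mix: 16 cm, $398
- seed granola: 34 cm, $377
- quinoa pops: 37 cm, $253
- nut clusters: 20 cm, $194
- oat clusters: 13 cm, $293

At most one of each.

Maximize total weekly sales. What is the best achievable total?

Honey loops + muesli mix + nut clusters + oat clusters uses 63 of the 66 cm and totals 1363.
Next best is honey loops + muesli mix + seed granola at 1253 (64 cm) — short by 110.

1363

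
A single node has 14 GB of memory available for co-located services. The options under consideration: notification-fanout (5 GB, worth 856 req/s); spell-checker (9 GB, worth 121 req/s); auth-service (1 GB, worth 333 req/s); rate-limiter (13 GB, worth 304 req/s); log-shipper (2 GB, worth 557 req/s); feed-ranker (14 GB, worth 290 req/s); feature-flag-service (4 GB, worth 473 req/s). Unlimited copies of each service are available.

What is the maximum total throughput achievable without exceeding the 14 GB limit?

Density check — auth-service 333.00, log-shipper 278.50, notification-fanout 171.20, feature-flag-service 118.25 are the best per GB.
Taking 14×auth-service: 14 GB used, 4662 in throughput.
Nothing else within 14 GB beats 4662.

4662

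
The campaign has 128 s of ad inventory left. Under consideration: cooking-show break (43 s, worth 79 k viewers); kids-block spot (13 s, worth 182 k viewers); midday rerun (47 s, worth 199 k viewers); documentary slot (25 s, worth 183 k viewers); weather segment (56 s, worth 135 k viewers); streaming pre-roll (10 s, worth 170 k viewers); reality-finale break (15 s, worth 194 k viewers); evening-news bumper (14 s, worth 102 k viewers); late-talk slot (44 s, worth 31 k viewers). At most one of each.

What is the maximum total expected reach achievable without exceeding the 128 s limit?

1030

Ranking by ratio (expected reach/s): streaming pre-roll 17.00, kids-block spot 14.00, reality-finale break 12.93, documentary slot 7.32.
Taking kids-block spot + midday rerun + documentary slot + streaming pre-roll + reality-finale break + evening-news bumper: 124 s used, 1030 in expected reach.
The closest alternative, kids-block spot + midday rerun + documentary slot + streaming pre-roll + reality-finale break, reaches only 928.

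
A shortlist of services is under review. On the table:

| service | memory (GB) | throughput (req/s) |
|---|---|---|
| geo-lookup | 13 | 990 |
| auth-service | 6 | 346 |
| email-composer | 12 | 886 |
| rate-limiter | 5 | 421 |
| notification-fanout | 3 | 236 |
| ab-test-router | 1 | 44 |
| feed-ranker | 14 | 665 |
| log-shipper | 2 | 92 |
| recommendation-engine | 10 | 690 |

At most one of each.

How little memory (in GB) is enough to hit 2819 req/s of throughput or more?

39

Minimise GB subject to total throughput ≥ 2819.
Taking geo-lookup + auth-service + email-composer + rate-limiter + notification-fanout gives 2879 (≥ 2819) for 39 GB.
Below 39 GB the best achievable stays under 2819.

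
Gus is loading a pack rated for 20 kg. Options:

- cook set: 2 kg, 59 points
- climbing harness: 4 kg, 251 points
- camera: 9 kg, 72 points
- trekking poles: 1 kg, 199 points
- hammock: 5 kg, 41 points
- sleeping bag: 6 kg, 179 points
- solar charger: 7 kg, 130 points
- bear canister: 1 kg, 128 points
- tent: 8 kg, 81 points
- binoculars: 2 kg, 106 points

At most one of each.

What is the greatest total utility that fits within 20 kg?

Ranking by ratio (utility/kg): trekking poles 199.00, bear canister 128.00, climbing harness 62.75, binoculars 53.00.
The ratio ordering already packs tightly: cook set + climbing harness + trekking poles + sleeping bag + bear canister + binoculars, 16 kg, 922.
Next best is climbing harness + trekking poles + hammock + sleeping bag + bear canister + binoculars at 904 (19 kg) — short by 18.

922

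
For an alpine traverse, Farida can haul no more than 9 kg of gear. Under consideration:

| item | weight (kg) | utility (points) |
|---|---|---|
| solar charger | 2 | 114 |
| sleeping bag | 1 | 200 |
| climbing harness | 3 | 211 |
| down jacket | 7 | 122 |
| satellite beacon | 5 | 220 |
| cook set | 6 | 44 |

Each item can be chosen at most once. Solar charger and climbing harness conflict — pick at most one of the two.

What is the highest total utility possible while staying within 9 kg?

631

Best packing: sleeping bag + climbing harness + satellite beacon — 9 kg, 631 total.
Every other selection either busts 9 kg or breaks a pairing rule or fails to beat 631.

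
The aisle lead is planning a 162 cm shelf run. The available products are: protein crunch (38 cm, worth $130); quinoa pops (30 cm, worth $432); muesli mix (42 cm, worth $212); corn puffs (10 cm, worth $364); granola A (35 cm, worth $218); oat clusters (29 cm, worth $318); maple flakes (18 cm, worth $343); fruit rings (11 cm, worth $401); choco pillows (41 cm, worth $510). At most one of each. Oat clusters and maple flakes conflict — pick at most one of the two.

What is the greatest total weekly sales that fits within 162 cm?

2268

Quinoa pops + corn puffs + granola A + maple flakes + fruit rings + choco pillows uses 145 of the 162 cm and totals 2268.
Every other selection either busts 162 cm or breaks a pairing rule or fails to beat 2268.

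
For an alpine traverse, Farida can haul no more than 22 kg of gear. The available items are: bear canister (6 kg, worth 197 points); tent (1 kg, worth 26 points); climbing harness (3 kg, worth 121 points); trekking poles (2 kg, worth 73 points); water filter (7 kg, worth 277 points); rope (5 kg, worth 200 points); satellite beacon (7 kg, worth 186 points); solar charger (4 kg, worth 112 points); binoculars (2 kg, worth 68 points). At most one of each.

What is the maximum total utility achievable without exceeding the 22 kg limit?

821

Taking the top-ratio items first gives tent + climbing harness + trekking poles + water filter + rope + binoculars for 765 (20 kg).
The 4 kg tied up in trekking poles and binoculars is better spent on bear canister — total rises to 821 (22 kg).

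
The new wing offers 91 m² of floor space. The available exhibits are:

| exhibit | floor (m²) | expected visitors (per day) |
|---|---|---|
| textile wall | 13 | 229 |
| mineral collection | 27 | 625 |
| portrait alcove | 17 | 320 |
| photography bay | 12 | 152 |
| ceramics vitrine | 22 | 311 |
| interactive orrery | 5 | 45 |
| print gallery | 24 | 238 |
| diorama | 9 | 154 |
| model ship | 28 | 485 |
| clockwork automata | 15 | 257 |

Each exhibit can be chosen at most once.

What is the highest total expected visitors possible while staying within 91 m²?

Ranking by ratio (expected visitors/m²): mineral collection 23.15, portrait alcove 18.82, textile wall 17.62.
Best packing: textile wall + mineral collection + portrait alcove + interactive orrery + model ship — 90 m², 1704 total.
Next best is mineral collection + portrait alcove + model ship + clockwork automata at 1687 (87 m²) — short by 17.

1704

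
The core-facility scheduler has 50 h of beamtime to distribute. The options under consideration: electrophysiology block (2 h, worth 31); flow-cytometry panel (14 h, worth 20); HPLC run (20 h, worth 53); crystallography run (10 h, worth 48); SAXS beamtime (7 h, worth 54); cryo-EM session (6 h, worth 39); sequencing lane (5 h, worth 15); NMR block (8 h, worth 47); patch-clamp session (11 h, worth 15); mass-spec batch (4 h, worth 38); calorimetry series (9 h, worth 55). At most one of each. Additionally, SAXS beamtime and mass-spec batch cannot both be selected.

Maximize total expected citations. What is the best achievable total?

289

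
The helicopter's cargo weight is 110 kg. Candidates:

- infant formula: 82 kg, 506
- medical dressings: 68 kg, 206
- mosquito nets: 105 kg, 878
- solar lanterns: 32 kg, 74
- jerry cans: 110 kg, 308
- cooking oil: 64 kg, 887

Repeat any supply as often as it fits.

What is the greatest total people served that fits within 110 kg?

Taking solar lanterns + cooking oil: 96 kg used, 961 in people served.

961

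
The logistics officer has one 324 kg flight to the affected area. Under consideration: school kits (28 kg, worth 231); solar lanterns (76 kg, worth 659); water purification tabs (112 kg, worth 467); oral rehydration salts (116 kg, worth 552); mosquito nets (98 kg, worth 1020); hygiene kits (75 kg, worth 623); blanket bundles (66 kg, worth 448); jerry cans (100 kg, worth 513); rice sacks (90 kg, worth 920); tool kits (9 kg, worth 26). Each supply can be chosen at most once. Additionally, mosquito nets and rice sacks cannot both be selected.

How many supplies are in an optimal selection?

5

Best achievable people served is 2776.
One optimal bundle: solar lanterns + mosquito nets + hygiene kits + blanket bundles + tool kits (324 kg).
Any selection reaching 2776 contains exactly 5 supplies.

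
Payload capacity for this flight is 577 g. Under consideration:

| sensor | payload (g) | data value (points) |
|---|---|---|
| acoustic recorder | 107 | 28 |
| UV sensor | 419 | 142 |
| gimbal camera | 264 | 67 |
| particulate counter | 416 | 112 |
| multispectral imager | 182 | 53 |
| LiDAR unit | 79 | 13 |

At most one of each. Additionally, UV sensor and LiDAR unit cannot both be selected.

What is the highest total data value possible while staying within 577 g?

170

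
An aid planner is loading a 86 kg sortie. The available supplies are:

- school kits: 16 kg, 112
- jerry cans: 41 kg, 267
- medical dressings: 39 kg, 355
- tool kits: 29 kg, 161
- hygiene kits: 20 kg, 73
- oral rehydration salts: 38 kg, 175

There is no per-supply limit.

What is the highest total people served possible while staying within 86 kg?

By people served per kg: medical dressings 9.10, school kits 7.00, jerry cans 6.51 lead.
The ratio ordering already packs tightly: 2×medical dressings, 78 kg, 710.
That's the maximum — no swap from here does better than 710.

710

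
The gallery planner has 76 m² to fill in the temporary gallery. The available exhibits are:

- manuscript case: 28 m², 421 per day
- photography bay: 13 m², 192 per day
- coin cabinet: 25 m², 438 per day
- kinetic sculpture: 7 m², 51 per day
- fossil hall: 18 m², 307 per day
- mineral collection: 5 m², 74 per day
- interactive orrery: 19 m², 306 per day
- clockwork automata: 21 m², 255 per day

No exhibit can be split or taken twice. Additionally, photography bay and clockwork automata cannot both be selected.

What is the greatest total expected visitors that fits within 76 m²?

1243

A density-first pass picks coin cabinet + kinetic sculpture + fossil hall + mineral collection + interactive orrery — 1176 at 74 m².
Dropping kinetic sculpture and mineral collection frees 12 m²; slotting in photography bay (13 m²) lifts the total to 1243 at 75 m².
Runner-up manuscript case + coin cabinet + fossil hall + mineral collection tops out at 1240.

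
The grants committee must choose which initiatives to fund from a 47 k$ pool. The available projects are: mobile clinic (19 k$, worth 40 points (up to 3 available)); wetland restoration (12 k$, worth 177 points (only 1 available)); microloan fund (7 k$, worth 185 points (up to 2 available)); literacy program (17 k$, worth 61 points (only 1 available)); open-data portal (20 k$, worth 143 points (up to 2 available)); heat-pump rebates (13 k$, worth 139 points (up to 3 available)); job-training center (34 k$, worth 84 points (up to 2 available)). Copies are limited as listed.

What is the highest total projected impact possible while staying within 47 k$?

690

By projected impact per k$: microloan fund 26.43, wetland restoration 14.75, heat-pump rebates 10.69, open-data portal 7.15 lead.
Greedy by ratio would take wetland restoration + 2×microloan fund + heat-pump rebates: 39 k$ used, total 686.
Dropping heat-pump rebates frees 13 k$; slotting in open-data portal (20 k$) lifts the total to 690 at 46 k$.
Nothing else within 47 k$ beats 690.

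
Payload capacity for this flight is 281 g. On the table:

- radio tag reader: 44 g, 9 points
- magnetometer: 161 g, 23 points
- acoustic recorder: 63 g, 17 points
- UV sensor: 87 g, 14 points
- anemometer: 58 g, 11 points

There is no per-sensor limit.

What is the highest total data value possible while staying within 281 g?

69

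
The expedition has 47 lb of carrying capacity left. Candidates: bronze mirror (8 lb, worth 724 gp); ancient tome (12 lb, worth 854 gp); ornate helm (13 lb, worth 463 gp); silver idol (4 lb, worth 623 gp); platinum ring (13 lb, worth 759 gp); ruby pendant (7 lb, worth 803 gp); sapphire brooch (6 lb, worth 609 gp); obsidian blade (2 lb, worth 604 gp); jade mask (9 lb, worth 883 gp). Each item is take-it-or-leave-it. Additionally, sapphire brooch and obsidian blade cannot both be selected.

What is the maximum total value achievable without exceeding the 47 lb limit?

4526

By value per lb: obsidian blade 302.00, silver idol 155.75, ruby pendant 114.71 lead.
Ancient tome + silver idol + platinum ring + ruby pendant + obsidian blade + jade mask uses 47 of the 47 lb and totals 4526.
The closest alternative, bronze mirror + ancient tome + silver idol + ruby pendant + sapphire brooch + jade mask, reaches only 4496.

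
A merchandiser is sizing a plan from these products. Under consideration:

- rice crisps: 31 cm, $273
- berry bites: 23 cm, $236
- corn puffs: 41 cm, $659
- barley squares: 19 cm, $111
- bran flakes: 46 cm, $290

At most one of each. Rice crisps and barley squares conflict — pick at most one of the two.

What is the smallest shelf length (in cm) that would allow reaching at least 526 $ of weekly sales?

41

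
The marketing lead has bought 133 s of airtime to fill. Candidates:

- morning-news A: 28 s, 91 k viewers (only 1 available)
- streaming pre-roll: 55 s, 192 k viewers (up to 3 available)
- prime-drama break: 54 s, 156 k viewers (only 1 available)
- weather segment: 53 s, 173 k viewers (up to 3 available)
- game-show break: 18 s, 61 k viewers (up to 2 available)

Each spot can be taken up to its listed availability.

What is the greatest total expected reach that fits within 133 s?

445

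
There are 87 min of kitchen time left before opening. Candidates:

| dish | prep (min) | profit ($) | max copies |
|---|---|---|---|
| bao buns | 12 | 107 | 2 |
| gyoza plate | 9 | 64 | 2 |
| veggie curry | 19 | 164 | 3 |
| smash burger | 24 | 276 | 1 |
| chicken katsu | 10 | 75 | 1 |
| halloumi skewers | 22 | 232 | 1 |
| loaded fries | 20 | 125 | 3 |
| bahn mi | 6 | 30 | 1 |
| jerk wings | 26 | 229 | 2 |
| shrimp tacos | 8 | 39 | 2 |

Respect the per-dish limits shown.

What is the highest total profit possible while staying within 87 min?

Filling by ratio: 2×bao buns + smash burger + chicken katsu + halloumi skewers + bahn mi for 827, with 1 min left unused.
Dropping bao buns and bahn mi frees 18 min; slotting in veggie curry (19 min) lifts the total to 854 at 87 min.
No other feasible combination exceeds 854.

854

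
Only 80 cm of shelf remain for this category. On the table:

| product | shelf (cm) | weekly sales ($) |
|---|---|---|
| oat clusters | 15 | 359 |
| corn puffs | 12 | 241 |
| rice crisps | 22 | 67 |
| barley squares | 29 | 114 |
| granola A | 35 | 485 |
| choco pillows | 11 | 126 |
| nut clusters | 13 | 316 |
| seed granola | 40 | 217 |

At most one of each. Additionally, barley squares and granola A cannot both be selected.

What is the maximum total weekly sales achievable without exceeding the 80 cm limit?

Taking oat clusters + corn puffs + granola A + nut clusters: 75 cm used, 1401 in weekly sales.
Every other selection either busts 80 cm or breaks a pairing rule or fails to beat 1401.

1401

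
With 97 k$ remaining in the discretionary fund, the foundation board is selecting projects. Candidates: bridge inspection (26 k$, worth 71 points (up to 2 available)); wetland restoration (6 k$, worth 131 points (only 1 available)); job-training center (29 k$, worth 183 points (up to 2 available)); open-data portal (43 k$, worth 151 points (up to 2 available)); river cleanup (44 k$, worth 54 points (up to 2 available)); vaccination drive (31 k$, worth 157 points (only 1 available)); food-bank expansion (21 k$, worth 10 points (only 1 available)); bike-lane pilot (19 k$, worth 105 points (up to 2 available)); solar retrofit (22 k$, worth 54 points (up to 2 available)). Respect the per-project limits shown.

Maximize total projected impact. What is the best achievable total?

654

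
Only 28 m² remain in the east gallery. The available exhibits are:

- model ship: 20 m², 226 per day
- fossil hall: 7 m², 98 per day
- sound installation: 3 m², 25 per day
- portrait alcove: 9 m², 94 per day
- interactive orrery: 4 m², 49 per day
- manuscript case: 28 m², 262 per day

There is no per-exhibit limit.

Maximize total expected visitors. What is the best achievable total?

392

Density check — fossil hall 14.00, interactive orrery 12.25, model ship 11.30, portrait alcove 10.44 are the best per m².
The ratio ordering already packs tightly: 4×fossil hall, 28 m², 392.
No other feasible combination exceeds 392.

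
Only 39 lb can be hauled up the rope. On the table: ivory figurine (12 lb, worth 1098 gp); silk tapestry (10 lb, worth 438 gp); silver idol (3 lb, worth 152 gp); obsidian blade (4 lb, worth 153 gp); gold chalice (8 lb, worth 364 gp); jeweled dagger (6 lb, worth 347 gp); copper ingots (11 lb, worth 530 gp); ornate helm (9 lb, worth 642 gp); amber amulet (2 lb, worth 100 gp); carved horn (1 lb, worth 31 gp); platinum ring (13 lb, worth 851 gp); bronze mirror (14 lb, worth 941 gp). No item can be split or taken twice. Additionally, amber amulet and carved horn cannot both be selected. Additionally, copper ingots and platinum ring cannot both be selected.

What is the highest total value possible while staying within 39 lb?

2890

Density check — ivory figurine 91.50, ornate helm 71.33, bronze mirror 67.21 are the best per lb.
Taking the top-ratio items first gives ivory figurine + silver idol + ornate helm + carved horn + bronze mirror for 2864 (39 lb).
The 13 lb tied up in silver idol and ornate helm and carved horn is better spent on platinum ring — total rises to 2890 (39 lb).
The closest alternative, ivory figurine + silver idol + ornate helm + carved horn + bronze mirror, reaches only 2864.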